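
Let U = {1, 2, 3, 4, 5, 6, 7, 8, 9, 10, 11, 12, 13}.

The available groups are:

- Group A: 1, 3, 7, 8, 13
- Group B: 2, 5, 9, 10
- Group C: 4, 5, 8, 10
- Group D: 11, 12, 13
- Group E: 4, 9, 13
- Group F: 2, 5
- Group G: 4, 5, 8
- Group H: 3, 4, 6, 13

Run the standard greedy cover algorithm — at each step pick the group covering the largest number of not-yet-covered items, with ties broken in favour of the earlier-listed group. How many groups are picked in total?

Greedy: pick A (covers 5 new) → pick B (covers 4 new) → pick D (covers 2 new) → pick H (covers 2 new). Total picks: 4.

4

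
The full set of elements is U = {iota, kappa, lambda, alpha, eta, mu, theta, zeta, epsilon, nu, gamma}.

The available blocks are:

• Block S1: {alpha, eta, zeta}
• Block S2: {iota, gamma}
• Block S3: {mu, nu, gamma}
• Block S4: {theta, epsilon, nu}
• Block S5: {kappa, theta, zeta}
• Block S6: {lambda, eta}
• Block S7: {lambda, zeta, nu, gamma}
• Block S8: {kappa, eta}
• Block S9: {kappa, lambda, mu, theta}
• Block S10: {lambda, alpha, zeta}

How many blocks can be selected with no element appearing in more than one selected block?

S2, S4, S8, S10 are pairwise disjoint (S2={iota,gamma}; S4={theta,epsilon,nu}; S8={kappa,eta}; S10={lambda,alpha,zeta}).
Every remaining block overlaps one of these, and no 5 of the listed blocks are pairwise disjoint, so 4 is the maximum.

4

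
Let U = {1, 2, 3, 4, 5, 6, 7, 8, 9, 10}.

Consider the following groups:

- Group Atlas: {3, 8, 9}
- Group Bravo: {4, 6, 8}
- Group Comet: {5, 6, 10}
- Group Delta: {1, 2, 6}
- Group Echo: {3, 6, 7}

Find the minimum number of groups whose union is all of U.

Atlas, Bravo, Comet, Delta, and Echo cover everything between them: the union {1, 2, 3, 4, 5, 6, 7, 8, 9, 10} is all of U.
Only Bravo contains 4, so Bravo is forced; the remaining 7 items need at least 4 more groups (each remaining group adds at most 2) — so at least 5 groups are needed, and 5 is optimal.

5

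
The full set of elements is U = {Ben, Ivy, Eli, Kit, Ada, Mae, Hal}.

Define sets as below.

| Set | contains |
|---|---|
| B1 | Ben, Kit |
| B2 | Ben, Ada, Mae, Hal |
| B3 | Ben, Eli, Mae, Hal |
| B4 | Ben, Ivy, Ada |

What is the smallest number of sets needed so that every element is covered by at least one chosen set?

Take {B1, B3, B4}. Their union is {Ben, Ivy, Eli, Kit, Ada, Mae, Hal}, which is all 7 elements.
Only B4 contains Ivy, so B4 is forced; the remaining 4 elements need at least 2 more sets (each remaining set adds at most 3) — so at least 3 sets are needed, and 3 is optimal.

3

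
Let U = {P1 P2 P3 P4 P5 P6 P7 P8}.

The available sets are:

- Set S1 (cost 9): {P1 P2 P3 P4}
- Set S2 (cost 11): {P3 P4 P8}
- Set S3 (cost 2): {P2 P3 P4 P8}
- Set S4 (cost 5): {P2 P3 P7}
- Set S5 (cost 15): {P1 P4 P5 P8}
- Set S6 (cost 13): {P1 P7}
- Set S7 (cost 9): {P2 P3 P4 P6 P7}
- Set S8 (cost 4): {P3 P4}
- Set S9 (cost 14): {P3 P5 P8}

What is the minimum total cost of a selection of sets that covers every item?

S5, S7 together cover every item (S5 ∪ S7 = {P1, P2, P3, P4, P5, P6, P7, P8}); total cost 15 + 9 = 24.
The greedy pick S3, S7, S5 costs 26; no covering selection beats 24.

24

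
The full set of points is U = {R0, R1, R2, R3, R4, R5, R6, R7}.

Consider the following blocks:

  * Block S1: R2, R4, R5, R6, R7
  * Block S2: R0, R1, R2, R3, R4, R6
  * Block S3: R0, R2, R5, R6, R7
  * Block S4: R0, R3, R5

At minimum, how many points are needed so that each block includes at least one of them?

2

The 2 points {R2, R5} hit every block.
No single point lies in every block, so at least 2 are needed and 2 is optimal.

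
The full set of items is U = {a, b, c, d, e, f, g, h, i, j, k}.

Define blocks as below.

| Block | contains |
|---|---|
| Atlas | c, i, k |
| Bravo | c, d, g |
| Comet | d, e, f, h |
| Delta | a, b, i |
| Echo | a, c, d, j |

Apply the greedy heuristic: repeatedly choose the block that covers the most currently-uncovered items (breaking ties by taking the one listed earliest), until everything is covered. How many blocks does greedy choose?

Greedy: pick Comet (covers 4 new) → pick Atlas (covers 3 new) → pick Delta (covers 2 new) → pick Bravo (covers 1 new) → pick Echo (covers 1 new). Total picks: 5.

5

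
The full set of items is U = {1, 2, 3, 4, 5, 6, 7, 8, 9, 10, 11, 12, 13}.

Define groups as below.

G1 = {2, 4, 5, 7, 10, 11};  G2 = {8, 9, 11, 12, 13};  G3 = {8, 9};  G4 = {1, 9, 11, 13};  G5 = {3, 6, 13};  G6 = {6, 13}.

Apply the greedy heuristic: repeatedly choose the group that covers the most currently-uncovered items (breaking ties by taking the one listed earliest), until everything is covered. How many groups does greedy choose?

Greedy: pick G1 (covers 6 new) → pick G2 (covers 4 new) → pick G5 (covers 2 new) → pick G4 (covers 1 new). Total picks: 4.

4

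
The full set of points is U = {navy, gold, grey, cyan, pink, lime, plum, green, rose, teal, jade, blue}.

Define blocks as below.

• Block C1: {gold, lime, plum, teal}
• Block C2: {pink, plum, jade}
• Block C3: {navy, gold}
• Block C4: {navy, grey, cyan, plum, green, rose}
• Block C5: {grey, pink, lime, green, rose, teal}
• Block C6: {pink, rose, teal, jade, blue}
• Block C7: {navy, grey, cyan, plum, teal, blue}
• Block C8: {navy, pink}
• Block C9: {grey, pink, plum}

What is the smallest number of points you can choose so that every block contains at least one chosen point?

The 3 points {gold, cyan, pink} hit every block.
No choice of 2 points meets every block, so 3 is the minimum.

3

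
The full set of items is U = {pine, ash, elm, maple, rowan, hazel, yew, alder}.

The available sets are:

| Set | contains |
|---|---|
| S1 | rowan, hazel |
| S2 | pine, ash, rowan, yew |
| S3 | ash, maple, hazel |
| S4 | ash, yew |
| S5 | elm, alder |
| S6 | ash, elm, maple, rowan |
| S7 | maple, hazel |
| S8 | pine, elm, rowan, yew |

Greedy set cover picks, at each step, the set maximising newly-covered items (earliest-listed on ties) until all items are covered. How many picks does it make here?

3

Greedy: pick S2 (covers 4 new) → pick S3 (covers 2 new) → pick S5 (covers 2 new). Total picks: 3.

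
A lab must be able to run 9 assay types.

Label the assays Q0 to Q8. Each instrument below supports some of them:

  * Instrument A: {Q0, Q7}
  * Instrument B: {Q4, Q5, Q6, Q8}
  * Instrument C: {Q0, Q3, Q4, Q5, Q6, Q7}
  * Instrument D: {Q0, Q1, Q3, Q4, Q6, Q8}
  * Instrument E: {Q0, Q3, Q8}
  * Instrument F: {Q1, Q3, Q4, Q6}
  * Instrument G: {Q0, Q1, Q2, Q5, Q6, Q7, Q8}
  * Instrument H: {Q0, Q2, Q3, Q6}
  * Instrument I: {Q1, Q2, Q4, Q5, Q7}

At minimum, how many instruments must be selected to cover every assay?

D and I together: D ∪ I = {Q0, Q1, Q2, Q3, Q4, Q5, Q6, Q7, Q8} — every assay is covered.
No single instrument has all 9 assays (the largest, G, has 7), so 2 is optimal.

2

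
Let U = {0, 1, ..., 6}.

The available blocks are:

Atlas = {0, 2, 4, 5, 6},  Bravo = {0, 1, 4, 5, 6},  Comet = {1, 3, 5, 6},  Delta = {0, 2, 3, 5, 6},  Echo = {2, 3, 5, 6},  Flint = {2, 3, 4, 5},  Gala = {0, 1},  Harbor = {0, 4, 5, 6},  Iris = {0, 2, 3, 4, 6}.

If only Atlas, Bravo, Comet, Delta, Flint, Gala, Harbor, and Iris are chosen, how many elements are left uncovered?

Union of Atlas, Bravo, Comet, Delta, Flint, Gala, Harbor, Iris = {0, 1, 2, 3, 4, 5, 6} — that's every element, so 0 are uncovered.

0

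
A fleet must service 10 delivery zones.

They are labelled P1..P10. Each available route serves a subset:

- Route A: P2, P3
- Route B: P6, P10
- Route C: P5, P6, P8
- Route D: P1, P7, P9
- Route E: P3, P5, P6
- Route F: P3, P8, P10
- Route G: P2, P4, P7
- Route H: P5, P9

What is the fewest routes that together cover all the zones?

Take {C, D, F, G}. Their union is {P1, P2, P3, P4, P5, P6, P7, P8, P9, P10}, which is all 10 zones.
Each route has at most 3 zones, and 3·3 = 9 < 10 — so at least 4 routes are needed, and 4 is optimal.

4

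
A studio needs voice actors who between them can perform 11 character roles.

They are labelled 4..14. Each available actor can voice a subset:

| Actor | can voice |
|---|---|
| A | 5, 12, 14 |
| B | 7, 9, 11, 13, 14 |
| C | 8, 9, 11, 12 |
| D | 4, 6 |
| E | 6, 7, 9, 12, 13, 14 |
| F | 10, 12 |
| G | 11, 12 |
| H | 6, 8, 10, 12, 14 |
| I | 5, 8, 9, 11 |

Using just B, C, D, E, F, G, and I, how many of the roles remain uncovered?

0

Union of B, C, D, E, F, G, I = {4, 5, 6, 7, 8, 9, 10, 11, 12, 13, 14} — that's every role, so 0 are uncovered.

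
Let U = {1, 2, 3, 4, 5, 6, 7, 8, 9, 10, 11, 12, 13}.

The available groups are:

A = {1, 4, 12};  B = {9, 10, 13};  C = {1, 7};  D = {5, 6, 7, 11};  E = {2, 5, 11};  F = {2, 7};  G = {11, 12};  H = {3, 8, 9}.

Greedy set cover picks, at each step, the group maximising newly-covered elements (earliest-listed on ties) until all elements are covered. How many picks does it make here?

Greedy: pick D (covers 4 new) → pick A (covers 3 new) → pick B (covers 3 new) → pick H (covers 2 new) → pick E (covers 1 new). Total picks: 5.

5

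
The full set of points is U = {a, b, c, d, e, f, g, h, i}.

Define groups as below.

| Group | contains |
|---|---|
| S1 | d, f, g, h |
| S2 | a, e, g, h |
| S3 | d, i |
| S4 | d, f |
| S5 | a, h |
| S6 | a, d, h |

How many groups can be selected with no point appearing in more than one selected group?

2

S2, S3 are pairwise disjoint (S2={a,e,g,h}; S3={d,i}).
Every remaining group overlaps one of these, and no 3 of the listed groups are pairwise disjoint, so 2 is the maximum.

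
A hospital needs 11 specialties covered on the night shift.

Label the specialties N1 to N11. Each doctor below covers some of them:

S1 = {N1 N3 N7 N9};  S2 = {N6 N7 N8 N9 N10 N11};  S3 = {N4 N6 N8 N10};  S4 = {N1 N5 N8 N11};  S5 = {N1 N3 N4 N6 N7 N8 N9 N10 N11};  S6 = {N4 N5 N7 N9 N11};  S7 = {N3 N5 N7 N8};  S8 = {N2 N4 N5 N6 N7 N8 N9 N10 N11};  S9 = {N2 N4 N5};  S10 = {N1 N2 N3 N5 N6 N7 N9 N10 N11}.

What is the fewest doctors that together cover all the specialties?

2

Take {S3, S10}. Their union is {N1, N2, N3, N4, N5, N6, N7, N8, N9, N10, N11}, which is all 11 specialties.
No single doctor has all 11 specialties (the largest, S5, has 9), so 2 is optimal.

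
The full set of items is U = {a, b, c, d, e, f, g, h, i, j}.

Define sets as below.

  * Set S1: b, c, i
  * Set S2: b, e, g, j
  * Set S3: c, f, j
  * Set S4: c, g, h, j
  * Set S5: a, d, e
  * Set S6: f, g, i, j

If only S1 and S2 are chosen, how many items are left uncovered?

4

Union of S1, S2 = {b, c, e, g, i, j}.
Not covered: a, d, f, h — 4 items.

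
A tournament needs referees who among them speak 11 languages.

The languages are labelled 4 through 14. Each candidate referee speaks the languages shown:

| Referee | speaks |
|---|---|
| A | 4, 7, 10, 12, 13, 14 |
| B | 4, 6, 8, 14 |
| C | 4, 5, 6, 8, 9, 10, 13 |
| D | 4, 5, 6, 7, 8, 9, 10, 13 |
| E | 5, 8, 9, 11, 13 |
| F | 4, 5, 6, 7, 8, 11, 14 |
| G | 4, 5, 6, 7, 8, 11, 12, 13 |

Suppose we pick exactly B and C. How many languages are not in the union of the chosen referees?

Union of B, C = {4, 5, 6, 8, 9, 10, 13, 14}.
Not covered: 7, 11, 12 — 3 languages.

3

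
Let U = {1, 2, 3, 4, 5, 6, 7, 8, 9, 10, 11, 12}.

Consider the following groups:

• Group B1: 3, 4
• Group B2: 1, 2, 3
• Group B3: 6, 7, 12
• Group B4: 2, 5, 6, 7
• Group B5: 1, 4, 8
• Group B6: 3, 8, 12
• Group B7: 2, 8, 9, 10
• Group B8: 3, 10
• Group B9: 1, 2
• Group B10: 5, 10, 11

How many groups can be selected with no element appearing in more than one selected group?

4

B1, B3, B9, B10 are pairwise disjoint (B1={3,4}; B3={6,7,12}; B9={1,2}; B10={5,10,11}).
Every remaining group overlaps one of these, and no 5 of the listed groups are pairwise disjoint, so 4 is the maximum.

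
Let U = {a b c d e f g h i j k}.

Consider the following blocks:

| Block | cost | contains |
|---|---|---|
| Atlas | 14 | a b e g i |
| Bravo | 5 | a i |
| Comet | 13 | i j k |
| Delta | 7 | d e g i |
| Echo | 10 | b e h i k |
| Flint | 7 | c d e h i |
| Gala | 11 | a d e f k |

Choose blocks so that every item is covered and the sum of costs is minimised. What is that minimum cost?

45

Atlas, Comet, Flint, Gala together cover every item (Atlas ∪ Comet ∪ Flint ∪ Gala = {a, b, c, d, e, f, g, h, i, j, k}); total cost 14 + 13 + 7 + 11 = 45.
No covering selection has total cost below 45.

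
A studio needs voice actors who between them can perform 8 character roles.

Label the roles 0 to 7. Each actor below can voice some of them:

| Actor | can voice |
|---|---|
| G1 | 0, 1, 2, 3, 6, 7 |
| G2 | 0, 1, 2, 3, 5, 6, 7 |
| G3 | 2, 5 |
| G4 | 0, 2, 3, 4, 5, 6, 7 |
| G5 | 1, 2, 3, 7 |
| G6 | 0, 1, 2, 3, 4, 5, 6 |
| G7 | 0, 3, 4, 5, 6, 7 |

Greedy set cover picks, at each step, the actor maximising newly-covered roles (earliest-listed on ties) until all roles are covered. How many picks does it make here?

Greedy: pick G2 (covers 7 new) → pick G4 (covers 1 new). Total picks: 2.

2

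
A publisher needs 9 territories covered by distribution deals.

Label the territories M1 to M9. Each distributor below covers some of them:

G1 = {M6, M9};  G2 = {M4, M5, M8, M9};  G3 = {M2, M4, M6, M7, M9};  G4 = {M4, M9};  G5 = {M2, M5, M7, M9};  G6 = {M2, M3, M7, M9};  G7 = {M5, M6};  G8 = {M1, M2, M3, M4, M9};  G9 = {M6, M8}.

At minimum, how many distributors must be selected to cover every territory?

3

Take {G5, G8, G9}. Their union is {M1, M2, M3, M4, M5, M6, M7, M8, M9}, which is all 9 territories.
Only G8 contains M1, so G8 is forced; the remaining 4 territories need at least 2 more distributors (each remaining distributor adds at most 2) — so at least 3 distributors are needed, and 3 is optimal.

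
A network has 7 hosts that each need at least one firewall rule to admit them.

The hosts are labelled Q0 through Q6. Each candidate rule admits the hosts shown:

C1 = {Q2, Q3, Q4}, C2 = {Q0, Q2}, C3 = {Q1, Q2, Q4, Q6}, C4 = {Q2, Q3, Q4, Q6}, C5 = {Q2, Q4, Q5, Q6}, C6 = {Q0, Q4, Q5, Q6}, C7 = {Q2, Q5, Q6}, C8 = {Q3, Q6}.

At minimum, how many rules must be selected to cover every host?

Take {C3, C6, C8}. Their union is {Q0, Q1, Q2, Q3, Q4, Q5, Q6}, which is all 7 hosts.
Only C3 contains Q1, so C3 is forced; the remaining 3 hosts need at least 2 more rules (each remaining rule adds at most 2) — so at least 3 rules are needed, and 3 is optimal.

3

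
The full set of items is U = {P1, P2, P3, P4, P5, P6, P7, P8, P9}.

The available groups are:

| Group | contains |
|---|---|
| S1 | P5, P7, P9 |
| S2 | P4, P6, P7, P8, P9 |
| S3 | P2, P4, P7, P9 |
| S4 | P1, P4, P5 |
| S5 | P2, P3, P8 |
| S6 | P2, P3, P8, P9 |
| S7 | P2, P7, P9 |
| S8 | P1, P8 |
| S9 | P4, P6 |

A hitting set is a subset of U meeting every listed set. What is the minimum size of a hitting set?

3

The 3 items {P4, P7, P8} hit every group.
The groups S1, S5, S9 are pairwise disjoint, so any hitting set needs a separate item for each — at least 3. Hence 3 is optimal.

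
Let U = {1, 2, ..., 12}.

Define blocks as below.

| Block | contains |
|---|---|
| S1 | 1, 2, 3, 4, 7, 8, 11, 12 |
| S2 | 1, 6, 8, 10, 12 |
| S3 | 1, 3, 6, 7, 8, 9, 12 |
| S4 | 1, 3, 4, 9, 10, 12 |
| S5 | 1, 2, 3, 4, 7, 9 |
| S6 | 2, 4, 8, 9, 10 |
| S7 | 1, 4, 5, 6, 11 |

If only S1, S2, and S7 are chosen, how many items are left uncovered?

Union of S1, S2, S7 = {1, 2, 3, 4, 5, 6, 7, 8, 10, 11, 12}.
Not covered: 9 — 1 item.

1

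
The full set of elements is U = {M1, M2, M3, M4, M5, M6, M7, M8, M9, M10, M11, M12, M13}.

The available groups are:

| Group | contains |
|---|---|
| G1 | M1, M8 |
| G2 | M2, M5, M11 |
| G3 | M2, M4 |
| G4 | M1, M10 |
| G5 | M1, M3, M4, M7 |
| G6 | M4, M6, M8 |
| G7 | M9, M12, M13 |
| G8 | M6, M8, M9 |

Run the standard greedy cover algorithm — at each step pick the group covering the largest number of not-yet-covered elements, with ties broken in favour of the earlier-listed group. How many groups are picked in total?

Greedy: pick G5 (covers 4 new) → pick G2 (covers 3 new) → pick G7 (covers 3 new) → pick G6 (covers 2 new) → pick G4 (covers 1 new). Total picks: 5.

5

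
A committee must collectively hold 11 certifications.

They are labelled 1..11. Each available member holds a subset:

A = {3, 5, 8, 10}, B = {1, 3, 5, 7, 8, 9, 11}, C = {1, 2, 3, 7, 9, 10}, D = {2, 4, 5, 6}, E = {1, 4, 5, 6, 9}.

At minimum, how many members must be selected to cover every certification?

B and C and E together: B ∪ C ∪ E = {1, 2, 3, 4, 5, 6, 7, 8, 9, 10, 11} — every certification is covered.
Only B contains 11, so B is forced; the remaining 4 certifications need at least 2 more members (each remaining member adds at most 3) — so at least 3 members are needed, and 3 is optimal.

3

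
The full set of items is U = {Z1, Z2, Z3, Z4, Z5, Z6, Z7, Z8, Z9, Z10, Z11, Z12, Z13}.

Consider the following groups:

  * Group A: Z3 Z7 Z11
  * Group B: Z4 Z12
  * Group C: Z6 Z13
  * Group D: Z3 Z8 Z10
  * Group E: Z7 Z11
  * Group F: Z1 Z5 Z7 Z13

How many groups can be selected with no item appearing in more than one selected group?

4

B, C, D, E are pairwise disjoint (B={Z4,Z12}; C={Z6,Z13}; D={Z3,Z8,Z10}; E={Z7,Z11}).
Every remaining group overlaps one of these, and no 5 of the listed groups are pairwise disjoint, so 4 is the maximum.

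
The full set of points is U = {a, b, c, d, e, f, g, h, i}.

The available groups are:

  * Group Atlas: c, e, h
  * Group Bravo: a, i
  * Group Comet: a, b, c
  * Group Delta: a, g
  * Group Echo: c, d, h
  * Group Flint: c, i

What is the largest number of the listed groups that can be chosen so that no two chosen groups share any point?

Atlas, Delta are pairwise disjoint (Atlas={c,e,h}; Delta={a,g}).
Every remaining group overlaps one of these, and no 3 of the listed groups are pairwise disjoint, so 2 is the maximum.

2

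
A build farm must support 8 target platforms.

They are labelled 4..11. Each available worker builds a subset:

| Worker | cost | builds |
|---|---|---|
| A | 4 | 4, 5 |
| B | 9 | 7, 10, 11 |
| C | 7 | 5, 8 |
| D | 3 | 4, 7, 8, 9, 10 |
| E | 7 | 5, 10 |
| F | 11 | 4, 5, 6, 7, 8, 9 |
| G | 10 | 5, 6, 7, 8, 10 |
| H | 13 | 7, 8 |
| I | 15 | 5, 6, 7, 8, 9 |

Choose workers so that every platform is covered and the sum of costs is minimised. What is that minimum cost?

20

B, F together cover every platform (B ∪ F = {4, 5, 6, 7, 8, 9, 10, 11}); total cost 9 + 11 = 20.
The greedy pick D, A, B, G costs 26; no covering selection beats 20.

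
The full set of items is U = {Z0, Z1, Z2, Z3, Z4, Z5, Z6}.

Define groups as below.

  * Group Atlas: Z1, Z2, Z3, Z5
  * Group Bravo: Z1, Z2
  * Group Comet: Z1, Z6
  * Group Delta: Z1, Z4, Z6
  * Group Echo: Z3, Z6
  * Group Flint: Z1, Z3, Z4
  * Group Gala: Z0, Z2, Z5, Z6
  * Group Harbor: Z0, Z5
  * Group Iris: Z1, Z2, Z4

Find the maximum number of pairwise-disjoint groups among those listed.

Echo, Harbor, Iris are pairwise disjoint (Echo={Z3,Z6}; Harbor={Z0,Z5}; Iris={Z1,Z2,Z4}).
Every remaining group overlaps one of these, and no 4 of the listed groups are pairwise disjoint, so 3 is the maximum.

3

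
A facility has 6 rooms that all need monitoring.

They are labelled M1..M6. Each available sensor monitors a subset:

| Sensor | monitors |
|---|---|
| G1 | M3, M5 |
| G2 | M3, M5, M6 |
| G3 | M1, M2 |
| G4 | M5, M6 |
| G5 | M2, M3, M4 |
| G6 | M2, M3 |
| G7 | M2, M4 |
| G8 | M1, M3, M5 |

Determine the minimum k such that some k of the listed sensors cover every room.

Take {G4, G5, G8}. Their union is {M1, M2, M3, M4, M5, M6}, which is all 6 rooms.
No 2 of the 8 sensors cover everything (all 28 combinations miss at least one room), so 3 is optimal.

3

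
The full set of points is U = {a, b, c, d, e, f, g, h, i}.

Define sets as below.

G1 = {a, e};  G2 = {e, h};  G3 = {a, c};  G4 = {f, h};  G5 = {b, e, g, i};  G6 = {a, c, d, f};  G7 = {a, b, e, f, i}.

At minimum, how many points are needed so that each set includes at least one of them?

3

Take T = {a, e, h}. Each listed set contains at least one of these, so T is a hitting set of size 3.
The sets G3, G4, G5 are pairwise disjoint, so any hitting set needs a separate point for each — at least 3. Hence 3 is optimal.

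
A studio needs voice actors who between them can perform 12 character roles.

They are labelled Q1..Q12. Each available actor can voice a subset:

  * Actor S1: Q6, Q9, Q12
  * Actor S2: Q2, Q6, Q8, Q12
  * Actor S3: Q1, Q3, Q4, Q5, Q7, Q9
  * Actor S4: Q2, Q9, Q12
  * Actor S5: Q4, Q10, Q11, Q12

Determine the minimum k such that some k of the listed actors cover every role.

3

Take {S2, S3, S5}. Their union is {Q1, Q2, Q3, Q4, Q5, Q6, Q7, Q8, Q9, Q10, Q11, Q12}, which is all 12 roles.
Only S3 contains Q1, so S3 is forced; the remaining 6 roles need at least 2 more actors (each remaining actor adds at most 4) — so at least 3 actors are needed, and 3 is optimal.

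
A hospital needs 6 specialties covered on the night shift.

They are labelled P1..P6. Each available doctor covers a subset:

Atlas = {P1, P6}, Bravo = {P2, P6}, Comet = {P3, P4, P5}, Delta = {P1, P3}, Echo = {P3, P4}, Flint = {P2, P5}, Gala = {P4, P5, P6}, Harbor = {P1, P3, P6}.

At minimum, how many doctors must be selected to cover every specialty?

3

Take {Bravo, Gala, Harbor}. Their union is {P1, P2, P3, P4, P5, P6}, which is all 6 specialties.
No 2 of the 8 doctors cover everything (all 28 combinations miss at least one specialty), so 3 is optimal.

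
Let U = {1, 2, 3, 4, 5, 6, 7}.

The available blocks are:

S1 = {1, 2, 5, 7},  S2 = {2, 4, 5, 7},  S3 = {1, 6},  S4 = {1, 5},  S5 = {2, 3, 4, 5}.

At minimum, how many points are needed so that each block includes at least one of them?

2

Take H = {1, 4}. Each listed block contains at least one of these, so H is a hitting set of size 2.
The blocks S2, S3 are pairwise disjoint, so any hitting set needs a separate point for each — at least 2. Hence 2 is optimal.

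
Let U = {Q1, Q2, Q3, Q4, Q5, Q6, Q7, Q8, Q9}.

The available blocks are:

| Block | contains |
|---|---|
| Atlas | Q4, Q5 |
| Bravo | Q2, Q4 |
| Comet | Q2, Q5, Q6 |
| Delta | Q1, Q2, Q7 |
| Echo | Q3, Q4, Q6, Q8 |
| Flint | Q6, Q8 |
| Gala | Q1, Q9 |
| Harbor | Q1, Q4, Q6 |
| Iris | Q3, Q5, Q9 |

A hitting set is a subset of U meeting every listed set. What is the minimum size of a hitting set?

4

H = {Q1, Q4, Q5, Q6} meets every block (each contains at least one member of H), and |H| = 4.
No choice of 3 elements meets every block, so 4 is the minimum.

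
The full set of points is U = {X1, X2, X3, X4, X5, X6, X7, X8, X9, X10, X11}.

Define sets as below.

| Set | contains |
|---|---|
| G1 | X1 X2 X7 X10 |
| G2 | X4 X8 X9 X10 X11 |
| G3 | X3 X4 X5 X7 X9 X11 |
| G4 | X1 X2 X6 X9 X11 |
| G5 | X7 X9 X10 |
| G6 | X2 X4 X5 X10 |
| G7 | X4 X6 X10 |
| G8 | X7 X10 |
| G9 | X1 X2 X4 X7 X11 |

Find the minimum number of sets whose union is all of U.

3

G2, G3, and G4 cover everything between them: the union {X1, X2, X3, X4, X5, X6, X7, X8, X9, X10, X11} is all of U.
Only G3 contains X3, so G3 is forced; the remaining 5 points need at least 2 more sets (each remaining set adds at most 3) — so at least 3 sets are needed, and 3 is optimal.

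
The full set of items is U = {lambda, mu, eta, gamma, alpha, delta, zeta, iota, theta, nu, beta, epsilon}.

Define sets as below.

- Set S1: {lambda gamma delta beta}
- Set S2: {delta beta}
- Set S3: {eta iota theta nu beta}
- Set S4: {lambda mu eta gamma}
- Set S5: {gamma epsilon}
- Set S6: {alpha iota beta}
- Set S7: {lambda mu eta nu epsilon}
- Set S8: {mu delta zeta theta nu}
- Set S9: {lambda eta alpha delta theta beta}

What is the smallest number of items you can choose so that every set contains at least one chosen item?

3

The 3 items {gamma, nu, beta} hit every set.
The sets S5, S6, S8 are pairwise disjoint, so any hitting set needs a separate item for each — at least 3. Hence 3 is optimal.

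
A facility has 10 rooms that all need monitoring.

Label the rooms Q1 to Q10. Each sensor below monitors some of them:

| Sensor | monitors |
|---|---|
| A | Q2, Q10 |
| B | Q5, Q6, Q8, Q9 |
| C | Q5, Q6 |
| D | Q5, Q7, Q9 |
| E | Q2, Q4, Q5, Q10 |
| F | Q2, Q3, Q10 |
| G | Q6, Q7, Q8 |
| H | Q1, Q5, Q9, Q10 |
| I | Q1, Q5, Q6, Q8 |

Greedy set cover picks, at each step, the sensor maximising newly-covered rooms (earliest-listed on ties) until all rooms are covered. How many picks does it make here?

5

Greedy: pick B (covers 4 new) → pick E (covers 3 new) → pick D (covers 1 new) → pick F (covers 1 new) → pick H (covers 1 new). Total picks: 5.
(The true minimum cover uses only 4 sensors, so greedy is not optimal here.)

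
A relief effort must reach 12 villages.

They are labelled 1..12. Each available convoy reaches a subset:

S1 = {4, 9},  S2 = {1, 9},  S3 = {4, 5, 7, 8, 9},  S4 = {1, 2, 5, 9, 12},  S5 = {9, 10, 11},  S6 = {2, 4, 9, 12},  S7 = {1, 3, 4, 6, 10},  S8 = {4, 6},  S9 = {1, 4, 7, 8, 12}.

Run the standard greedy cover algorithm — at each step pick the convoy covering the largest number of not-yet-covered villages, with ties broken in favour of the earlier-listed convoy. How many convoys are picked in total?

4

Greedy: pick S3 (covers 5 new) → pick S7 (covers 4 new) → pick S4 (covers 2 new) → pick S5 (covers 1 new). Total picks: 4.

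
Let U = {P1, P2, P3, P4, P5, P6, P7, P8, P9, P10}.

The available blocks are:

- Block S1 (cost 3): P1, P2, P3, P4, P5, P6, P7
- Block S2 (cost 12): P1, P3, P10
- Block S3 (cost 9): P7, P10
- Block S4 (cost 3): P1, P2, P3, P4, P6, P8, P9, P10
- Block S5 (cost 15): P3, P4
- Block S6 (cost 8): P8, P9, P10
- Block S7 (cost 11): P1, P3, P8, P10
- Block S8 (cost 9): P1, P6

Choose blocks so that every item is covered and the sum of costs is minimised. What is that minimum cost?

6

S1, S4 together cover every item (S1 ∪ S4 = {P1, P2, P3, P4, P5, P6, P7, P8, P9, P10}); total cost 3 + 3 = 6.
No covering selection has total cost below 6.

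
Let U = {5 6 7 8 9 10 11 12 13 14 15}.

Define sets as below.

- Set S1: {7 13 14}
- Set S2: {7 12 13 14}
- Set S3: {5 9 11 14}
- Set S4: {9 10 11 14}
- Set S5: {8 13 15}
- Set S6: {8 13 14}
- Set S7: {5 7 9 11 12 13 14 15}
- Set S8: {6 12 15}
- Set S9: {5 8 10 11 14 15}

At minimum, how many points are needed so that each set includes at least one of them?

2

The 2 points {14, 15} hit every set.
The sets S6, S8 are pairwise disjoint, so any hitting set needs a separate point for each — at least 2. Hence 2 is optimal.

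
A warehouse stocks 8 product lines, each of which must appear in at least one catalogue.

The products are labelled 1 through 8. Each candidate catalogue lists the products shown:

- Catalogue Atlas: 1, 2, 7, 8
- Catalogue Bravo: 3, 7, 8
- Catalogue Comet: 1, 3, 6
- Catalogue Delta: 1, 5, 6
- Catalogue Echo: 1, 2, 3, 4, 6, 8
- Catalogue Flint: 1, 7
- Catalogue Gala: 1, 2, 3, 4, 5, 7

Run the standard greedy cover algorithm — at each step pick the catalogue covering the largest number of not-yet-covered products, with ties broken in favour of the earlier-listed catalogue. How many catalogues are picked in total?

2

Greedy: pick Echo (covers 6 new) → pick Gala (covers 2 new). Total picks: 2.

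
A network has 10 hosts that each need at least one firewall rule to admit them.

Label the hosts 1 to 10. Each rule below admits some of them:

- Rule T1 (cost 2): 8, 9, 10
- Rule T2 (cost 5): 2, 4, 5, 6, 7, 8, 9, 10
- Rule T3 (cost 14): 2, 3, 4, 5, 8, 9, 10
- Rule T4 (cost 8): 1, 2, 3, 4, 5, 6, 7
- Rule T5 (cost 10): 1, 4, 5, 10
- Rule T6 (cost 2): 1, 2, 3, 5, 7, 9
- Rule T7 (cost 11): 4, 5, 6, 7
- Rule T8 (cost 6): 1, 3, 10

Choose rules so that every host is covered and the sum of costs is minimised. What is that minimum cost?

T2, T6 together cover every host (T2 ∪ T6 = {1, 2, 3, 4, 5, 6, 7, 8, 9, 10}); total cost 5 + 2 = 7.
The greedy pick T6, T1, T2 costs 9; no covering selection beats 7.

7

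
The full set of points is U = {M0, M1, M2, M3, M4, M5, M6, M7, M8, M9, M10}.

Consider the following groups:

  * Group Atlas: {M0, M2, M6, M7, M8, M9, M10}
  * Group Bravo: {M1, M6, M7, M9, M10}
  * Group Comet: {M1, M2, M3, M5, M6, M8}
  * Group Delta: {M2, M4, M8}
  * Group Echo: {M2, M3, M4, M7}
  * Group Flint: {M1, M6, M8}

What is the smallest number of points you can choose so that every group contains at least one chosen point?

The 2 points {M1, M2} hit every group.
The groups Echo, Flint are pairwise disjoint, so any hitting set needs a separate point for each — at least 2. Hence 2 is optimal.

2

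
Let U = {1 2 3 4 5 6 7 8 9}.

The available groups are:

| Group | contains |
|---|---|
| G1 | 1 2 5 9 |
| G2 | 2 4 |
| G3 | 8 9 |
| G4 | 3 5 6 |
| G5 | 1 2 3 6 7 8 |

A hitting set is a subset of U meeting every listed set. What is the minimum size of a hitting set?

3

The 3 points {4, 5, 8} hit every group.
The groups G2, G3, G4 are pairwise disjoint, so any hitting set needs a separate point for each — at least 3. Hence 3 is optimal.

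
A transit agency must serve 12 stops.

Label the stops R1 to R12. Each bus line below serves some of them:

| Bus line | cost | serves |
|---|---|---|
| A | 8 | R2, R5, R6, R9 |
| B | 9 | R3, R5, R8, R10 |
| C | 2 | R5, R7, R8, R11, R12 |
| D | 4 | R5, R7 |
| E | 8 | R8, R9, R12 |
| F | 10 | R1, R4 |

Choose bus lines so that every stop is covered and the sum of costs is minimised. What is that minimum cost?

A, B, C, F together cover every stop (A ∪ B ∪ C ∪ F = {R1, R2, R3, R4, R5, R6, R7, R8, R9, R10, R11, R12}); total cost 8 + 9 + 2 + 10 = 29.
No covering selection has total cost below 29.

29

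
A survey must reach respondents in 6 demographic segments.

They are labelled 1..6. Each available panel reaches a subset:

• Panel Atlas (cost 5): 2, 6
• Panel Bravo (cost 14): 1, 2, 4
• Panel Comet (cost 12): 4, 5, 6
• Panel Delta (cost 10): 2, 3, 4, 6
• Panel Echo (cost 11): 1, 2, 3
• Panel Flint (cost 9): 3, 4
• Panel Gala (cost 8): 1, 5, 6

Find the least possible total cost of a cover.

Delta, Gala together cover every segment (Delta ∪ Gala = {1, 2, 3, 4, 5, 6}); total cost 10 + 8 = 18.
The greedy pick Atlas, Gala, Flint costs 22; no covering selection beats 18.

18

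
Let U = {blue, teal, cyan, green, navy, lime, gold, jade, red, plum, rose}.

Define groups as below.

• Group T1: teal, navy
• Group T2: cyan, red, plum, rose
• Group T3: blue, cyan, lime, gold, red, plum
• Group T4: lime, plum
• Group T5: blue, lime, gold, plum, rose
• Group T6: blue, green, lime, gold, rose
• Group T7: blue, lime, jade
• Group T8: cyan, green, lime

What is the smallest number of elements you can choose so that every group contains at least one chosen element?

3

The 3 elements {cyan, navy, lime} hit every group.
The groups T1, T2, T7 are pairwise disjoint, so any hitting set needs a separate element for each — at least 3. Hence 3 is optimal.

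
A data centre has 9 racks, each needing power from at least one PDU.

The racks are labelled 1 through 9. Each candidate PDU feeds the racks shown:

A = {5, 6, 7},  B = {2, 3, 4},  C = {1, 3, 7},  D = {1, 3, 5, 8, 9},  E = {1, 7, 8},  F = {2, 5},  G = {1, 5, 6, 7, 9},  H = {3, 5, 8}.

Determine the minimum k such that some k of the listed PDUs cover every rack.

Take {A, B, D}. Their union is {1, 2, 3, 4, 5, 6, 7, 8, 9}, which is all 9 racks.
Only B contains 4, so B is forced; the remaining 6 racks need at least 2 more PDUs (each remaining PDU adds at most 5) — so at least 3 PDUs are needed, and 3 is optimal.

3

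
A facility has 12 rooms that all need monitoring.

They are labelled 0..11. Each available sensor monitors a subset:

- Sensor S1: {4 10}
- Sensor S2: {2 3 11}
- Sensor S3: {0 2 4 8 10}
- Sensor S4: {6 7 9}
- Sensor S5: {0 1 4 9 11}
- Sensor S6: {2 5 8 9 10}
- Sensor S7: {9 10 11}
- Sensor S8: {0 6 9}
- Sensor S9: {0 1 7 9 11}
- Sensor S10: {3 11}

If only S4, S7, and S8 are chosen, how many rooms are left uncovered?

6

Union of S4, S7, S8 = {0, 6, 7, 9, 10, 11}.
Not covered: 1, 2, 3, 4, 5, 8 — 6 rooms.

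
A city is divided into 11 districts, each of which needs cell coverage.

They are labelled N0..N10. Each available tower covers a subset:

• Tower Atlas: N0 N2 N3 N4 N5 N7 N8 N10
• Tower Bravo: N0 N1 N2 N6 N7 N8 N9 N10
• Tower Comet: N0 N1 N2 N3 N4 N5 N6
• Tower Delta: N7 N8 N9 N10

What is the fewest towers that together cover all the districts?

Take {Bravo, Comet}. Their union is {N0, N1, N2, N3, N4, N5, N6, N7, N8, N9, N10}, which is all 11 districts.
No single tower has all 11 districts (the largest, Atlas, has 8), so 2 is optimal.

2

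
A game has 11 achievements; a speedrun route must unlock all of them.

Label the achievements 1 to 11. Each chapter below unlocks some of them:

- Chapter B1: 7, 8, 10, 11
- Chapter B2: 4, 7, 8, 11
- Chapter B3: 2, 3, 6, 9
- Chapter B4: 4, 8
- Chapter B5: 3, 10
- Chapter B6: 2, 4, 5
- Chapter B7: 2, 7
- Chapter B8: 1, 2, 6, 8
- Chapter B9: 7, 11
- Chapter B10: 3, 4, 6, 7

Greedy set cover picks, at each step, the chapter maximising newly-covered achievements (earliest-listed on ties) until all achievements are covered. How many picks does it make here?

Greedy: pick B1 (covers 4 new) → pick B3 (covers 4 new) → pick B6 (covers 2 new) → pick B8 (covers 1 new). Total picks: 4.

4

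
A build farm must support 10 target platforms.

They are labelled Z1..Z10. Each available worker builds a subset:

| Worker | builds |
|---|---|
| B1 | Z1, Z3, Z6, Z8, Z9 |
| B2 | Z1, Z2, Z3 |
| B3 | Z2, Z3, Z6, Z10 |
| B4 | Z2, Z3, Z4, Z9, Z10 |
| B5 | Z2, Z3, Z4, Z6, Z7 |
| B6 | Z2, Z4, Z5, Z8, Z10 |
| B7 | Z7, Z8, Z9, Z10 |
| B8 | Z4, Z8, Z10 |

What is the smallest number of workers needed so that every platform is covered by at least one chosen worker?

Take {B1, B5, B6}. Their union is {Z1, Z2, Z3, Z4, Z5, Z6, Z7, Z8, Z9, Z10}, which is all 10 platforms.
Only B6 contains Z5, so B6 is forced; the remaining 5 platforms need at least 2 more workers (each remaining worker adds at most 4) — so at least 3 workers are needed, and 3 is optimal.

3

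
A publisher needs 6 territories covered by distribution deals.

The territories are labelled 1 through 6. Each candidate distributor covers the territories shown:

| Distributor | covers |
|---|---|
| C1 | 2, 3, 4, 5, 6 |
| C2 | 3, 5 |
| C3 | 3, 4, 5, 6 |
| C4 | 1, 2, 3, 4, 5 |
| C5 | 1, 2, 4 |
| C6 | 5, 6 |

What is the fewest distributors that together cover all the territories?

C3 and C4 together: C3 ∪ C4 = {1, 2, 3, 4, 5, 6} — every territory is covered.
No single distributor has all 6 territories (the largest, C1, has 5), so 2 is optimal.

2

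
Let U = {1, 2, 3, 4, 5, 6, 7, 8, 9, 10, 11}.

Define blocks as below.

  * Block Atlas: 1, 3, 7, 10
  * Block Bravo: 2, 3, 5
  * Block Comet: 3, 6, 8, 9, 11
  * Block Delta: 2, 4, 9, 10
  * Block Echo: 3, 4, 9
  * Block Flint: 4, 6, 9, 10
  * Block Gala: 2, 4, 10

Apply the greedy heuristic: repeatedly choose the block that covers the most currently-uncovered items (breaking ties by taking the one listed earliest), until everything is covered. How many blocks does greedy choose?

Greedy: pick Comet (covers 5 new) → pick Atlas (covers 3 new) → pick Bravo (covers 2 new) → pick Delta (covers 1 new). Total picks: 4.

4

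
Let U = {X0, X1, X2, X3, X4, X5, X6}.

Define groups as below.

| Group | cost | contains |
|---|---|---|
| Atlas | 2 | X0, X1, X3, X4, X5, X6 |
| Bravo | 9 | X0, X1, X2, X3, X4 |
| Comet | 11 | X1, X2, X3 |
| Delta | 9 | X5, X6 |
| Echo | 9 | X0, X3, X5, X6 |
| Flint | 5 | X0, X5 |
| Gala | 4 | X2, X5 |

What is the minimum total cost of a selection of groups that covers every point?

Atlas, Gala together cover every point (Atlas ∪ Gala = {X0, X1, X2, X3, X4, X5, X6}); total cost 2 + 4 = 6.
No covering selection has total cost below 6.

6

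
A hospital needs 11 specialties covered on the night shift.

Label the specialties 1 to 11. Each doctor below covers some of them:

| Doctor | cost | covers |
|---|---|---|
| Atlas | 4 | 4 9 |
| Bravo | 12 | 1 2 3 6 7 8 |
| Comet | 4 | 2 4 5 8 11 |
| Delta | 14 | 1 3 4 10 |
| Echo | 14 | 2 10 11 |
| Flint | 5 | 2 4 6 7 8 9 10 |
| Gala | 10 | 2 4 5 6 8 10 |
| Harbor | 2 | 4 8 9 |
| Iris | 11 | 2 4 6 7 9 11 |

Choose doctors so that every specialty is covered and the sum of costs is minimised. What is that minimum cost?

21

Bravo, Comet, Flint together cover every specialty (Bravo ∪ Comet ∪ Flint = {1, 2, 3, 4, 5, 6, 7, 8, 9, 10, 11}); total cost 12 + 4 + 5 = 21.
The greedy pick Harbor, Flint, Comet, Bravo costs 23; no covering selection beats 21.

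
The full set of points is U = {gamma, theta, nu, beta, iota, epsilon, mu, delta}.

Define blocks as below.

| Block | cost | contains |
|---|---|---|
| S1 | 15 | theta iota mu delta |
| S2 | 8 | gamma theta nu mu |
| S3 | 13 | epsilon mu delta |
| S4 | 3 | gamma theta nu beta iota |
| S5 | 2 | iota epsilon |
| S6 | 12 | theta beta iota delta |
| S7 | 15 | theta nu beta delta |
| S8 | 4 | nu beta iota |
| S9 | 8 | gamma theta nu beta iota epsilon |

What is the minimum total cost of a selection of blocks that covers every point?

16

S3, S4 together cover every point (S3 ∪ S4 = {gamma, theta, nu, beta, iota, epsilon, mu, delta}); total cost 13 + 3 = 16.
The greedy pick S4, S5, S3 costs 18; no covering selection beats 16.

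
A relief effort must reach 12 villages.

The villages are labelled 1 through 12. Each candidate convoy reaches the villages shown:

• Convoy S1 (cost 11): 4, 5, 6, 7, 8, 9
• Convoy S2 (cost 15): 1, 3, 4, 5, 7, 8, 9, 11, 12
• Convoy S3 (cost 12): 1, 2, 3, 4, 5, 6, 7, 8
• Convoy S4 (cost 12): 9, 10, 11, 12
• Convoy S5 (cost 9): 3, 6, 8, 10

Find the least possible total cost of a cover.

24

S3, S4 together cover every village (S3 ∪ S4 = {1, 2, 3, 4, 5, 6, 7, 8, 9, 10, 11, 12}); total cost 12 + 12 = 24.
No covering selection has total cost below 24.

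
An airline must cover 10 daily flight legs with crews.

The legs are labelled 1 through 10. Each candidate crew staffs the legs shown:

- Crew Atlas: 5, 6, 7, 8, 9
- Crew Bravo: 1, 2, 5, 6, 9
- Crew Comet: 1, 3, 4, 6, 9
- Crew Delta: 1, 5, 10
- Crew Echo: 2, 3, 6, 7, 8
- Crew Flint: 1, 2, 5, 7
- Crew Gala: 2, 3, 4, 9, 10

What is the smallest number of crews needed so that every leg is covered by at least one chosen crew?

Echo and Flint and Gala together: Echo ∪ Flint ∪ Gala = {1, 2, 3, 4, 5, 6, 7, 8, 9, 10} — every leg is covered.
No 2 of the 7 crews cover everything (all 21 combinations miss at least one leg), so 3 is optimal.

3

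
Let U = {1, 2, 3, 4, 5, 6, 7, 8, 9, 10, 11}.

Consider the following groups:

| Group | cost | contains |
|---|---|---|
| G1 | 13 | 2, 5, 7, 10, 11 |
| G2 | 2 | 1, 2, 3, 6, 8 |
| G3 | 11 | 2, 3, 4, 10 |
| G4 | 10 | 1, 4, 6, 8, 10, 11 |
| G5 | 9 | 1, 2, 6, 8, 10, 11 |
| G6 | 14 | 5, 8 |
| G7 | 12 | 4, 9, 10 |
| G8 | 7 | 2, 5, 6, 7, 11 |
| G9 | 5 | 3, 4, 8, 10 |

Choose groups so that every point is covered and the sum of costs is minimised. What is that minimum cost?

G2, G7, G8 together cover every point (G2 ∪ G7 ∪ G8 = {1, 2, 3, 4, 5, 6, 7, 8, 9, 10, 11}); total cost 2 + 12 + 7 = 21.
The greedy pick G2, G8, G9, G7 costs 26; no covering selection beats 21.

21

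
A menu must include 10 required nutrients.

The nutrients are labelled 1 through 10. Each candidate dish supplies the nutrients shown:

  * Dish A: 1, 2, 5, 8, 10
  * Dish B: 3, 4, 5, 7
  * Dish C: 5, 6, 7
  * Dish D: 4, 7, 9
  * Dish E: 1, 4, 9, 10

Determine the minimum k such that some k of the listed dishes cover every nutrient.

A and B and C and E together: A ∪ B ∪ C ∪ E = {1, 2, 3, 4, 5, 6, 7, 8, 9, 10} — every nutrient is covered.
No 3 of the 5 dishes cover everything (all 10 combinations miss at least one nutrient), so 4 is optimal.

4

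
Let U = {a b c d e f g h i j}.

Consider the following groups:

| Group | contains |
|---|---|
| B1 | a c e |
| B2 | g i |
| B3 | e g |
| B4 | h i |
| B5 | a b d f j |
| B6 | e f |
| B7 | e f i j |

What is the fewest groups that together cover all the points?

B1, B3, B4, and B5 cover everything between them: the union {a, b, c, d, e, f, g, h, i, j} is all of U.
Only B5 contains b, so B5 is forced; the remaining 5 points need at least 3 more groups (each remaining group adds at most 2) — so at least 4 groups are needed, and 4 is optimal.

4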